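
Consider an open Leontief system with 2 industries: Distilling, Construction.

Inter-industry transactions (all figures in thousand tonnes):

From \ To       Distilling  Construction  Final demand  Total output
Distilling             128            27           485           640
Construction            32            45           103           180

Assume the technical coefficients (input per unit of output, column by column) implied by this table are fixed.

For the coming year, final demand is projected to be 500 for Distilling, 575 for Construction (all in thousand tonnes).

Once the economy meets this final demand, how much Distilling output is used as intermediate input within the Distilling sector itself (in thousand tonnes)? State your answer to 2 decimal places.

z_11 = 155.70

Technical coefficients a_ij = z_ij / X_j:
  a_11 = 128/640 = 0.20, a_21 = 32/640 = 0.05
  a_12 = 27/180 = 0.15, a_22 = 45/180 = 0.25
I − A =
  [   0.80    -0.15]
  [  -0.05     0.75]
det(I−A) = (0.80)(0.75) − (-0.15)(-0.05) = 0.5925
adj(I−A) = [[0.75, 0.15], [0.05, 0.80]]
(I − A)⁻¹ = adj(I−A) / det(I−A) ≈
  [   1.2658     0.2532]
  [   0.0844     1.3502]
First solve x = (I − A)⁻¹ d = adj(I−A)·d / det(I−A); in particular x_1 = (0.75·500 + 0.15·575) / 0.5925 = 461.25 / 0.5925 ≈ 778.4810.
Intermediate flow from 1 to 1: z_11 = a_11 · x_1 = 0.20 × 461.25 / 0.5925 = 92.25 / 0.5925 ≈ 155.70.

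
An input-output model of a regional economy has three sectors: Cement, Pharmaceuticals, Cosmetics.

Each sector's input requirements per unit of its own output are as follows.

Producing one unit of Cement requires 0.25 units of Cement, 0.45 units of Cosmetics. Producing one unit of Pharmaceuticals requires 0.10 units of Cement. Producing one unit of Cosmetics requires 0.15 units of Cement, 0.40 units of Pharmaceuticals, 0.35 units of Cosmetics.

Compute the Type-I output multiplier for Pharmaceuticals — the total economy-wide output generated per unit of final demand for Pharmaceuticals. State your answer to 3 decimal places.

m_2 = 1.318

I − A =
  [   0.75    -0.10    -0.15]
  [   0.00     1.00    -0.40]
  [  -0.45     0.00     0.65]
Cofactors of I−A, C_ij = (−1)^(i+j)·(minor ij) (rows/columns in the sector order above):
  C_11 = (1.00)(0.65) − (-0.40)(0.00) = 0.6500
  C_12 = −[(0.00)(0.65) − (-0.40)(-0.45)] = 0.1800
  C_13 = (0.00)(0.00) − (1.00)(-0.45) = 0.4500
  C_21 = −[(-0.10)(0.65) − (-0.15)(0.00)] = 0.0650
  C_22 = (0.75)(0.65) − (-0.15)(-0.45) = 0.4200
  C_23 = −[(0.75)(0.00) − (-0.10)(-0.45)] = 0.0450
  C_31 = (-0.10)(-0.40) − (-0.15)(1.00) = 0.1900
  C_32 = −[(0.75)(-0.40) − (-0.15)(0.00)] = 0.3000
  C_33 = (0.75)(1.00) − (-0.10)(0.00) = 0.7500
det(I−A) = Σ_j (I−A)_1j·C_1j = (0.75)(0.6500) + (-0.10)(0.1800) + (-0.15)(0.4500) = 0.4020
adj(I−A) = Cᵀ =
  [ 0.6500   0.0650   0.1900]
  [ 0.1800   0.4200   0.3000]
  [ 0.4500   0.0450   0.7500]
(I − A)⁻¹ = adj(I−A) / det(I−A) ≈
  [   1.6169     0.1617     0.4726]
  [   0.4478     1.0448     0.7463]
  [   1.1194     0.1119     1.8657]
The output multiplier for sector j is the column-j sum of the Leontief inverse (I − A)⁻¹ = adj(I−A) / det(I−A).
Column 2 of adj(I−A): (0.0650, 0.4200, 0.0450); det(I−A) = 0.4020.
m_2 = (0.0650 + 0.4200 + 0.0450) / 0.4020 = 0.53 / 0.4020 ≈ 1.318.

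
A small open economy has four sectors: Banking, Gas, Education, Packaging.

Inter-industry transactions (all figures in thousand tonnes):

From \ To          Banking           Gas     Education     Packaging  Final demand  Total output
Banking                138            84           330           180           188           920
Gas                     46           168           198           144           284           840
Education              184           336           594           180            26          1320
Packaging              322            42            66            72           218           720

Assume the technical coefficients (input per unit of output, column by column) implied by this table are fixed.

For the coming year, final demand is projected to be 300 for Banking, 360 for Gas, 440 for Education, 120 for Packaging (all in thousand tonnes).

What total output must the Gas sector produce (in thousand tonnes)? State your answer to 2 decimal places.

Technical coefficients a_ij = z_ij / X_j:
  a_11 = 138/920 = 0.15, a_21 = 46/920 = 0.05, a_31 = 184/920 = 0.20, a_41 = 322/920 = 0.35
  a_12 = 84/840 = 0.10, a_22 = 168/840 = 0.20, a_32 = 336/840 = 0.40, a_42 = 42/840 = 0.05
  a_13 = 330/1320 = 0.25, a_23 = 198/1320 = 0.15, a_33 = 594/1320 = 0.45, a_43 = 66/1320 = 0.05
  a_14 = 180/720 = 0.25, a_24 = 144/720 = 0.20, a_34 = 180/720 = 0.25, a_44 = 72/720 = 0.10
I − A =
  [   0.85    -0.10    -0.25    -0.25]
  [  -0.05     0.80    -0.15    -0.20]
  [  -0.20    -0.40     0.55    -0.25]
  [  -0.35    -0.05    -0.05     0.90]
Compute the cofactors C_ij = (−1)^(i+j)·(3×3 minor ij) of I−A; the adjugate is their transpose:
adj(I−A) = Cᵀ =
  [ 0.320625   0.153250   0.203875   0.179750]
  [ 0.104750   0.292625   0.139500   0.132875]
  [ 0.258625   0.310875   0.521375   0.285750]
  [ 0.144875   0.093125   0.116000   0.272250]
det(I−A) = Σ_j (I−A)_1j·C_1j = (0.85)(0.320625) + (-0.10)(0.104750) + (-0.25)(0.258625) + (-0.25)(0.144875) = 0.16118125
(I − A)⁻¹ = adj(I−A) / det(I−A) ≈
  [   1.9892     0.9508     1.2649     1.1152]
  [   0.6499     1.8155     0.8655     0.8244]
  [   1.6046     1.9287     3.2347     1.7728]
  [   0.8988     0.5778     0.7197     1.6891]
x = (I − A)⁻¹ d = adj(I−A)·d / det(I−A), with det(I−A) = 0.16118125:
  x_1 = (0.320625·300 + 0.153250·360 + 0.203875·440 + 0.179750·120) / 0.16118125 = 262.6325 / 0.16118125 ≈ 1629.42
  x_2 = (0.104750·300 + 0.292625·360 + 0.139500·440 + 0.132875·120) / 0.16118125 = 214.095 / 0.16118125 ≈ 1328.29
  x_3 = (0.258625·300 + 0.310875·360 + 0.521375·440 + 0.285750·120) / 0.16118125 = 453.1975 / 0.16118125 ≈ 2811.73
  x_4 = (0.144875·300 + 0.093125·360 + 0.116000·440 + 0.272250·120) / 0.16118125 = 160.6975 / 0.16118125 ≈ 997.00

x_2 = 1328.29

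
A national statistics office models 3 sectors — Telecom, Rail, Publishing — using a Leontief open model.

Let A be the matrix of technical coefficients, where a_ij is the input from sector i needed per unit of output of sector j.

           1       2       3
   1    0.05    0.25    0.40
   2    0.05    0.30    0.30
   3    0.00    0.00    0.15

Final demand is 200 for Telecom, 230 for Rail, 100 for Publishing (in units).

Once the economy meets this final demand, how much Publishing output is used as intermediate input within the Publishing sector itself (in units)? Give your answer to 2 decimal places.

z_33 = 17.65

I − A =
  [   0.95    -0.25    -0.40]
  [  -0.05     0.70    -0.30]
  [   0.00     0.00     0.85]
Cofactors of I−A, C_ij = (−1)^(i+j)·(minor ij) (rows/columns in the sector order above):
  C_11 = (0.70)(0.85) − (-0.30)(0.00) = 0.5950
  C_12 = −[(-0.05)(0.85) − (-0.30)(0.00)] = 0.0425
  C_13 = (-0.05)(0.00) − (0.70)(0.00) = 0.0000
  C_21 = −[(-0.25)(0.85) − (-0.40)(0.00)] = 0.2125
  C_22 = (0.95)(0.85) − (-0.40)(0.00) = 0.8075
  C_23 = −[(0.95)(0.00) − (-0.25)(0.00)] = 0.0000
  C_31 = (-0.25)(-0.30) − (-0.40)(0.70) = 0.3550
  C_32 = −[(0.95)(-0.30) − (-0.40)(-0.05)] = 0.3050
  C_33 = (0.95)(0.70) − (-0.25)(-0.05) = 0.6525
det(I−A) = Σ_j (I−A)_1j·C_1j = (0.95)(0.5950) + (-0.25)(0.0425) + (-0.40)(0.0000) = 0.554625
adj(I−A) = Cᵀ =
  [ 0.5950   0.2125   0.3550]
  [ 0.0425   0.8075   0.3050]
  [ 0.0000   0.0000   0.6525]
(I − A)⁻¹ = adj(I−A) / det(I−A) ≈
  [   1.0728     0.3831     0.6401]
  [   0.0766     1.4559     0.5499]
  [   0.0000     0.0000     1.1765]
First solve x = (I − A)⁻¹ d = adj(I−A)·d / det(I−A); in particular x_3 = (0.0000·200 + 0.0000·230 + 0.6525·100) / 0.554625 = 65.25 / 0.554625 ≈ 117.6471.
Intermediate flow from 3 to 3: z_33 = a_33 · x_3 = 0.15 × 65.25 / 0.554625 = 9.7875 / 0.554625 ≈ 17.65.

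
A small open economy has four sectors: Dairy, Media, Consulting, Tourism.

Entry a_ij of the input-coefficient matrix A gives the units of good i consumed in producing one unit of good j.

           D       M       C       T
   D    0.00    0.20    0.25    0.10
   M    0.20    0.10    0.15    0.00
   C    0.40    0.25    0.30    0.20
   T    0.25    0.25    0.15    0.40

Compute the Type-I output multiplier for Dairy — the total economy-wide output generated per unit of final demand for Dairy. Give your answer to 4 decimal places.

m_D = 5.1314

I − A =
  [   1.00    -0.20    -0.25    -0.10]
  [  -0.20     0.90    -0.15     0.00]
  [  -0.40    -0.25     0.70    -0.20]
  [  -0.25    -0.25    -0.15     0.60]
Compute the cofactors C_ij = (−1)^(i+j)·(3×3 minor ij) of I−A; the adjugate is their transpose:
adj(I−A) = Cᵀ =
  [ 0.321000   0.149250   0.170250   0.110250]
  [ 0.121500   0.294000   0.119250   0.060000]
  [ 0.301000   0.261750   0.488500   0.213000]
  [ 0.259625   0.250125   0.242750   0.450000]
det(I−A) = Σ_j (I−A)_1j·C_1j = (1.00)(0.321000) + (-0.20)(0.121500) + (-0.25)(0.301000) + (-0.10)(0.259625) = 0.1954875
(I − A)⁻¹ = adj(I−A) / det(I−A) ≈
  [   1.64205     0.76348     0.87090     0.56397]
  [   0.62152     1.50393     0.61001     0.30692]
  [   1.53974     1.33896     2.49888     1.08958]
  [   1.32809     1.27949     1.24177     2.30194]
The output multiplier for sector j is the column-j sum of the Leontief inverse (I − A)⁻¹ = adj(I−A) / det(I−A).
Column D of adj(I−A): (0.321000, 0.121500, 0.301000, 0.259625); det(I−A) = 0.1954875.
m_D = (0.321000 + 0.121500 + 0.301000 + 0.259625) / 0.1954875 = 1.003125 / 0.1954875 ≈ 5.1314.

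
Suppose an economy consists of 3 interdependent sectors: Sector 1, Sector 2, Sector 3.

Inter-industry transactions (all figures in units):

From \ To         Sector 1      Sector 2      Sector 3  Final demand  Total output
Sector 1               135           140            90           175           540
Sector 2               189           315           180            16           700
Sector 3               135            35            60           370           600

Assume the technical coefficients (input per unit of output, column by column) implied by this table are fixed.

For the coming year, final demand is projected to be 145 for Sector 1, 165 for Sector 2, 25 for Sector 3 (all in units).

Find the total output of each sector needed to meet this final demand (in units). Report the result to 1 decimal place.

x_1 = 402.3, x_2 = 651.9, x_3 = 175.7

Technical coefficients a_ij = z_ij / X_j:
  a_11 = 135/540 = 0.25, a_21 = 189/540 = 0.35, a_31 = 135/540 = 0.25
  a_12 = 140/700 = 0.20, a_22 = 315/700 = 0.45, a_32 = 35/700 = 0.05
  a_13 = 90/600 = 0.15, a_23 = 180/600 = 0.30, a_33 = 60/600 = 0.10
I − A =
  [   0.75    -0.20    -0.15]
  [  -0.35     0.55    -0.30]
  [  -0.25    -0.05     0.90]
Cofactors of I−A, C_ij = (−1)^(i+j)·(minor ij) (rows/columns in the sector order above):
  C_11 = (0.55)(0.90) − (-0.30)(-0.05) = 0.4800
  C_12 = −[(-0.35)(0.90) − (-0.30)(-0.25)] = 0.3900
  C_13 = (-0.35)(-0.05) − (0.55)(-0.25) = 0.1550
  C_21 = −[(-0.20)(0.90) − (-0.15)(-0.05)] = 0.1875
  C_22 = (0.75)(0.90) − (-0.15)(-0.25) = 0.6375
  C_23 = −[(0.75)(-0.05) − (-0.20)(-0.25)] = 0.0875
  C_31 = (-0.20)(-0.30) − (-0.15)(0.55) = 0.1425
  C_32 = −[(0.75)(-0.30) − (-0.15)(-0.35)] = 0.2775
  C_33 = (0.75)(0.55) − (-0.20)(-0.35) = 0.3425
det(I−A) = Σ_j (I−A)_1j·C_1j = (0.75)(0.4800) + (-0.20)(0.3900) + (-0.15)(0.1550) = 0.25875
adj(I−A) = Cᵀ =
  [ 0.4800   0.1875   0.1425]
  [ 0.3900   0.6375   0.2775]
  [ 0.1550   0.0875   0.3425]
(I − A)⁻¹ = adj(I−A) / det(I−A) ≈
  [   1.8551     0.7246     0.5507]
  [   1.5072     2.4638     1.0725]
  [   0.5990     0.3382     1.3237]
x = (I − A)⁻¹ d = adj(I−A)·d / det(I−A), with det(I−A) = 0.25875:
  x_1 = (0.4800·145 + 0.1875·165 + 0.1425·25) / 0.25875 = 104.10 / 0.25875 ≈ 402.3
  x_2 = (0.3900·145 + 0.6375·165 + 0.2775·25) / 0.25875 = 168.675 / 0.25875 ≈ 651.9
  x_3 = (0.1550·145 + 0.0875·165 + 0.3425·25) / 0.25875 = 45.475 / 0.25875 ≈ 175.7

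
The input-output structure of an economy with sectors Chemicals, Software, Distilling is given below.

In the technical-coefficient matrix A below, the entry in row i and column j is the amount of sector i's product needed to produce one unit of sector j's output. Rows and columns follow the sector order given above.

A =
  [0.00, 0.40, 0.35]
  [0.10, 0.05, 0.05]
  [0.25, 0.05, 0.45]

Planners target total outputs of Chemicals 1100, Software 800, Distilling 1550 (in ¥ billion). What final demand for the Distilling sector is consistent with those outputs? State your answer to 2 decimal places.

I − A =
  [   1.00    -0.40    -0.35]
  [  -0.10     0.95    -0.05]
  [  -0.25    -0.05     0.55]
d = (I − A) x:
  d_1 = (+1.00)·1100 + (-0.40)·800 + (-0.35)·1550 = 237.50
  d_2 = (-0.10)·1100 + (+0.95)·800 + (-0.05)·1550 = 572.50
  d_3 = (-0.25)·1100 + (-0.05)·800 + (+0.55)·1550 = 537.50

d_3 = 537.50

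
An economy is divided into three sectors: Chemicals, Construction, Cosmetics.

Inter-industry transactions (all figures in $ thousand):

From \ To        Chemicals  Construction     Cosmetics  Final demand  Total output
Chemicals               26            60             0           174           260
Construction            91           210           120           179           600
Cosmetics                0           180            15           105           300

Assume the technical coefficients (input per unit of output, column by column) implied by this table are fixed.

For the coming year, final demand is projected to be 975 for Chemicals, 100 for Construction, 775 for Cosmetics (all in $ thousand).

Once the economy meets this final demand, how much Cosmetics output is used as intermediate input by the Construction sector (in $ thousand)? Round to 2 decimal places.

Technical coefficients a_ij = z_ij / X_j:
  a_11 = 26/260 = 0.10, a_21 = 91/260 = 0.35, a_31 = 0/260 = 0.00
  a_12 = 60/600 = 0.10, a_22 = 210/600 = 0.35, a_32 = 180/600 = 0.30
  a_13 = 0/300 = 0.00, a_23 = 120/300 = 0.40, a_33 = 15/300 = 0.05
I − A =
  [   0.90    -0.10     0.00]
  [  -0.35     0.65    -0.40]
  [   0.00    -0.30     0.95]
Cofactors of I−A, C_ij = (−1)^(i+j)·(minor ij) (rows/columns in the sector order above):
  C_11 = (0.65)(0.95) − (-0.40)(-0.30) = 0.4975
  C_12 = −[(-0.35)(0.95) − (-0.40)(0.00)] = 0.3325
  C_13 = (-0.35)(-0.30) − (0.65)(0.00) = 0.1050
  C_21 = −[(-0.10)(0.95) − (0.00)(-0.30)] = 0.0950
  C_22 = (0.90)(0.95) − (0.00)(0.00) = 0.8550
  C_23 = −[(0.90)(-0.30) − (-0.10)(0.00)] = 0.2700
  C_31 = (-0.10)(-0.40) − (0.00)(0.65) = 0.0400
  C_32 = −[(0.90)(-0.40) − (0.00)(-0.35)] = 0.3600
  C_33 = (0.90)(0.65) − (-0.10)(-0.35) = 0.5500
det(I−A) = Σ_j (I−A)_1j·C_1j = (0.90)(0.4975) + (-0.10)(0.3325) + (0.00)(0.1050) = 0.4145
adj(I−A) = Cᵀ =
  [ 0.4975   0.0950   0.0400]
  [ 0.3325   0.8550   0.3600]
  [ 0.1050   0.2700   0.5500]
(I − A)⁻¹ = adj(I−A) / det(I−A) ≈
  [   1.2002     0.2292     0.0965]
  [   0.8022     2.0627     0.8685]
  [   0.2533     0.6514     1.3269]
First solve x = (I − A)⁻¹ d = adj(I−A)·d / det(I−A); in particular x_2 = (0.3325·975 + 0.8550·100 + 0.3600·775) / 0.4145 = 688.6875 / 0.4145 ≈ 1661.4897.
Intermediate flow from 3 to 2: z_32 = a_32 · x_2 = 0.30 × 688.6875 / 0.4145 = 206.60625 / 0.4145 ≈ 498.45.

z_32 = 498.45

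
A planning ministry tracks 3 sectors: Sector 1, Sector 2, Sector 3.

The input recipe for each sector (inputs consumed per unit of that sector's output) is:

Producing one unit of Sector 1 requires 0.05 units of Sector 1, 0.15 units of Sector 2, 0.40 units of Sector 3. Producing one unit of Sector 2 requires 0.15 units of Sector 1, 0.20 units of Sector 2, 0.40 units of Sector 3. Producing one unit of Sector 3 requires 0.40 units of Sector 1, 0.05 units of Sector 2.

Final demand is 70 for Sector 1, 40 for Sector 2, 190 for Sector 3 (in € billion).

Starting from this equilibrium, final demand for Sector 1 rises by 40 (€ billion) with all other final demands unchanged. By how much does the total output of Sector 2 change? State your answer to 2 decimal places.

Δx_2 = 12.07

I − A =
  [   0.95    -0.15    -0.40]
  [  -0.15     0.80    -0.05]
  [  -0.40    -0.40     1.00]
Cofactors of I−A, C_ij = (−1)^(i+j)·(minor ij) (rows/columns in the sector order above):
  C_11 = (0.80)(1.00) − (-0.05)(-0.40) = 0.7800
  C_12 = −[(-0.15)(1.00) − (-0.05)(-0.40)] = 0.1700
  C_13 = (-0.15)(-0.40) − (0.80)(-0.40) = 0.3800
  C_21 = −[(-0.15)(1.00) − (-0.40)(-0.40)] = 0.3100
  C_22 = (0.95)(1.00) − (-0.40)(-0.40) = 0.7900
  C_23 = −[(0.95)(-0.40) − (-0.15)(-0.40)] = 0.4400
  C_31 = (-0.15)(-0.05) − (-0.40)(0.80) = 0.3275
  C_32 = −[(0.95)(-0.05) − (-0.40)(-0.15)] = 0.1075
  C_33 = (0.95)(0.80) − (-0.15)(-0.15) = 0.7375
det(I−A) = Σ_j (I−A)_1j·C_1j = (0.95)(0.7800) + (-0.15)(0.1700) + (-0.40)(0.3800) = 0.5635
adj(I−A) = Cᵀ =
  [ 0.7800   0.3100   0.3275]
  [ 0.1700   0.7900   0.1075]
  [ 0.3800   0.4400   0.7375]
(I − A)⁻¹ = adj(I−A) / det(I−A) ≈
  [   1.3842     0.5501     0.5812]
  [   0.3017     1.4020     0.1908]
  [   0.6744     0.7808     1.3088]
Δx = (I − A)⁻¹ Δd with Δd having +40 in the Sector 1 component and 0 elsewhere.
So Δx_2 = L_21 · (+40), where L_21 = adj(I−A)_21 / det(I−A) = 0.1700 / 0.5635.
Δx_2 = 0.1700 × (+40) / 0.5635 = 6.80 / 0.5635 ≈ 12.07.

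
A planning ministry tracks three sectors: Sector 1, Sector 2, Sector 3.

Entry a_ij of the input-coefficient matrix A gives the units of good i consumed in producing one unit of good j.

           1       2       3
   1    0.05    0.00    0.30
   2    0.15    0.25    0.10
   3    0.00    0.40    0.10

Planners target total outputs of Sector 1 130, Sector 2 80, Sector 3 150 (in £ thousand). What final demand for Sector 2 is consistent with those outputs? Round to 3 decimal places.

d_2 = 25.500

I − A =
  [   0.95     0.00    -0.30]
  [  -0.15     0.75    -0.10]
  [   0.00    -0.40     0.90]
d = (I − A) x:
  d_1 = (+0.95)·130 + (+0.00)·80 + (-0.30)·150 = 78.500
  d_2 = (-0.15)·130 + (+0.75)·80 + (-0.10)·150 = 25.500
  d_3 = (+0.00)·130 + (-0.40)·80 + (+0.90)·150 = 103.000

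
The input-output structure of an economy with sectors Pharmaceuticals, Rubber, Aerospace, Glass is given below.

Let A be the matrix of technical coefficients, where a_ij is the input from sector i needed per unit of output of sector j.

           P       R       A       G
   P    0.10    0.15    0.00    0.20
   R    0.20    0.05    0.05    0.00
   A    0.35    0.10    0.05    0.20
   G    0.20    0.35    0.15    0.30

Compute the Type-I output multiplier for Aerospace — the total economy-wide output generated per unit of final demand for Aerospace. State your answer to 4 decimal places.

I − A =
  [   0.90    -0.15     0.00    -0.20]
  [  -0.20     0.95    -0.05     0.00]
  [  -0.35    -0.10     0.95    -0.20]
  [  -0.20    -0.35    -0.15     0.70]
Compute the cofactors C_ij = (−1)^(i+j)·(3×3 minor ij) of I−A; the adjugate is their transpose:
adj(I−A) = Cᵀ =
  [ 0.596250   0.164750   0.037250   0.181000]
  [ 0.141250   0.523000   0.035500   0.050500]
  [ 0.298750   0.189250   0.525500   0.235500]
  [ 0.305000   0.349125   0.141000   0.776625]
det(I−A) = Σ_j (I−A)_1j·C_1j = (0.90)(0.596250) + (-0.15)(0.141250) + (0.00)(0.298750) + (-0.20)(0.305000) = 0.4544375
(I − A)⁻¹ = adj(I−A) / det(I−A) ≈
  [   1.31206     0.36254     0.08197     0.39829]
  [   0.31082     1.15087     0.07812     0.11113]
  [   0.65741     0.41645     1.15637     0.51822]
  [   0.67116     0.76826     0.31027     1.70898]
The output multiplier for sector j is the column-j sum of the Leontief inverse (I − A)⁻¹ = adj(I−A) / det(I−A).
Column A of adj(I−A): (0.037250, 0.035500, 0.525500, 0.141000); det(I−A) = 0.4544375.
m_A = (0.037250 + 0.035500 + 0.525500 + 0.141000) / 0.4544375 = 0.73925 / 0.4544375 ≈ 1.6267.

m_A = 1.6267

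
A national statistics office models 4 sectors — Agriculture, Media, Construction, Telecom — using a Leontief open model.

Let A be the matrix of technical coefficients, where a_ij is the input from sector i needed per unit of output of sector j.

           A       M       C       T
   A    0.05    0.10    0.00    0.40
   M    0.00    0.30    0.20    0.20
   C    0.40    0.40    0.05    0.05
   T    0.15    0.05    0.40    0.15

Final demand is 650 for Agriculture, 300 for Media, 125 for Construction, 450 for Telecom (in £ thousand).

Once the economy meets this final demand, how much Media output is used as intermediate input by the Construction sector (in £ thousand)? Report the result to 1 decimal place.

I − A =
  [   0.95    -0.10     0.00    -0.40]
  [   0.00     0.70    -0.20    -0.20]
  [  -0.40    -0.40     0.95    -0.05]
  [  -0.15    -0.05    -0.40     0.85]
Compute the cofactors C_ij = (−1)^(i+j)·(3×3 minor ij) of I−A; the adjugate is their transpose:
adj(I−A) = Cᵀ =
  [ 0.441250   0.161750   0.141000   0.254000]
  [ 0.130000   0.627125   0.225500   0.222000]
  [ 0.251250   0.344125   0.510750   0.229250]
  [ 0.203750   0.227375   0.278500   0.547750]
det(I−A) = Σ_j (I−A)_1j·C_1j = (0.95)(0.441250) + (-0.10)(0.130000) + (0.00)(0.251250) + (-0.40)(0.203750) = 0.3246875
(I − A)⁻¹ = adj(I−A) / det(I−A) ≈
  [   1.3590     0.4982     0.4343     0.7823]
  [   0.4004     1.9315     0.6945     0.6837]
  [   0.7738     1.0599     1.5731     0.7061]
  [   0.6275     0.7003     0.8577     1.6870]
First solve x = (I − A)⁻¹ d = adj(I−A)·d / det(I−A); in particular x_C = (0.251250·650 + 0.344125·300 + 0.510750·125 + 0.229250·450) / 0.3246875 = 433.55625 / 0.3246875 ≈ 1335.303.
Intermediate flow from M to C: z_MC = a_MC · x_C = 0.20 × 433.55625 / 0.3246875 = 86.71125 / 0.3246875 ≈ 267.1.

z_MC = 267.1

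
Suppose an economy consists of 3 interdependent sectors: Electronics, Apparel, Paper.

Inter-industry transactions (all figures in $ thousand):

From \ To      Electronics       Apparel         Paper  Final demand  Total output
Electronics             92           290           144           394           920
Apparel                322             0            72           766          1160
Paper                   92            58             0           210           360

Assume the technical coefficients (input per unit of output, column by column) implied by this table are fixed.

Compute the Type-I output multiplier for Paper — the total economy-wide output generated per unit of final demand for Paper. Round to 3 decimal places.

m_3 = 2.106

Technical coefficients a_ij = z_ij / X_j:
  a_11 = 92/920 = 0.10, a_21 = 322/920 = 0.35, a_31 = 92/920 = 0.10
  a_12 = 290/1160 = 0.25, a_22 = 0/1160 = 0.00, a_32 = 58/1160 = 0.05
  a_13 = 144/360 = 0.40, a_23 = 72/360 = 0.20, a_33 = 0/360 = 0.00
I − A =
  [   0.90    -0.25    -0.40]
  [  -0.35     1.00    -0.20]
  [  -0.10    -0.05     1.00]
Cofactors of I−A, C_ij = (−1)^(i+j)·(minor ij) (rows/columns in the sector order above):
  C_11 = (1.00)(1.00) − (-0.20)(-0.05) = 0.9900
  C_12 = −[(-0.35)(1.00) − (-0.20)(-0.10)] = 0.3700
  C_13 = (-0.35)(-0.05) − (1.00)(-0.10) = 0.1175
  C_21 = −[(-0.25)(1.00) − (-0.40)(-0.05)] = 0.2700
  C_22 = (0.90)(1.00) − (-0.40)(-0.10) = 0.8600
  C_23 = −[(0.90)(-0.05) − (-0.25)(-0.10)] = 0.0700
  C_31 = (-0.25)(-0.20) − (-0.40)(1.00) = 0.4500
  C_32 = −[(0.90)(-0.20) − (-0.40)(-0.35)] = 0.3200
  C_33 = (0.90)(1.00) − (-0.25)(-0.35) = 0.8125
det(I−A) = Σ_j (I−A)_1j·C_1j = (0.90)(0.9900) + (-0.25)(0.3700) + (-0.40)(0.1175) = 0.7515
adj(I−A) = Cᵀ =
  [ 0.9900   0.2700   0.4500]
  [ 0.3700   0.8600   0.3200]
  [ 0.1175   0.0700   0.8125]
(I − A)⁻¹ = adj(I−A) / det(I−A) ≈
  [   1.3174     0.3593     0.5988]
  [   0.4923     1.1444     0.4258]
  [   0.1564     0.0931     1.0812]
The output multiplier for sector j is the column-j sum of the Leontief inverse (I − A)⁻¹ = adj(I−A) / det(I−A).
Column 3 of adj(I−A): (0.4500, 0.3200, 0.8125); det(I−A) = 0.7515.
m_3 = (0.4500 + 0.3200 + 0.8125) / 0.7515 = 1.5825 / 0.7515 ≈ 2.106.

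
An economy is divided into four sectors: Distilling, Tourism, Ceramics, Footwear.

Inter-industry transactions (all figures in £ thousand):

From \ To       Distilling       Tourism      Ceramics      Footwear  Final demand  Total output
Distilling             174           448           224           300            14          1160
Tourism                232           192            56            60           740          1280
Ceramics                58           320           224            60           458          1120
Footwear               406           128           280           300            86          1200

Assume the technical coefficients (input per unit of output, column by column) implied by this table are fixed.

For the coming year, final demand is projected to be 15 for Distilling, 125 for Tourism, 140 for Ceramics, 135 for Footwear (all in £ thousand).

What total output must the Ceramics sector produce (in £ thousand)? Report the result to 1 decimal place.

x_3 = 312.9

Technical coefficients a_ij = z_ij / X_j:
  a_11 = 174/1160 = 0.15, a_21 = 232/1160 = 0.20, a_31 = 58/1160 = 0.05, a_41 = 406/1160 = 0.35
  a_12 = 448/1280 = 0.35, a_22 = 192/1280 = 0.15, a_32 = 320/1280 = 0.25, a_42 = 128/1280 = 0.10
  a_13 = 224/1120 = 0.20, a_23 = 56/1120 = 0.05, a_33 = 224/1120 = 0.20, a_43 = 280/1120 = 0.25
  a_14 = 300/1200 = 0.25, a_24 = 60/1200 = 0.05, a_34 = 60/1200 = 0.05, a_44 = 300/1200 = 0.25
I − A =
  [   0.85    -0.35    -0.20    -0.25]
  [  -0.20     0.85    -0.05    -0.05]
  [  -0.05    -0.25     0.80    -0.05]
  [  -0.35    -0.10    -0.25     0.75]
Compute the cofactors C_ij = (−1)^(i+j)·(3×3 minor ij) of I−A; the adjugate is their transpose:
adj(I−A) = Cᵀ =
  [ 0.482625   0.279750   0.198375   0.192750]
  [ 0.134875   0.415250   0.084125   0.078250]
  [ 0.089375   0.162250   0.399625   0.067250]
  [ 0.273000   0.240000   0.237000   0.492000]
det(I−A) = Σ_j (I−A)_1j·C_1j = (0.85)(0.482625) + (-0.35)(0.134875) + (-0.20)(0.089375) + (-0.25)(0.273000) = 0.2769
(I − A)⁻¹ = adj(I−A) / det(I−A) ≈
  [   1.7430     1.0103     0.7164     0.6961]
  [   0.4871     1.4996     0.3038     0.2826]
  [   0.3228     0.5860     1.4432     0.2429]
  [   0.9859     0.8667     0.8559     1.7768]
x = (I − A)⁻¹ d = adj(I−A)·d / det(I−A), with det(I−A) = 0.2769:
  x_1 = (0.482625·15 + 0.279750·125 + 0.198375·140 + 0.192750·135) / 0.2769 = 96.001875 / 0.2769 ≈ 346.7
  x_2 = (0.134875·15 + 0.415250·125 + 0.084125·140 + 0.078250·135) / 0.2769 = 76.270625 / 0.2769 ≈ 275.4
  x_3 = (0.089375·15 + 0.162250·125 + 0.399625·140 + 0.067250·135) / 0.2769 = 86.648125 / 0.2769 ≈ 312.9
  x_4 = (0.273000·15 + 0.240000·125 + 0.237000·140 + 0.492000·135) / 0.2769 = 133.695 / 0.2769 ≈ 482.8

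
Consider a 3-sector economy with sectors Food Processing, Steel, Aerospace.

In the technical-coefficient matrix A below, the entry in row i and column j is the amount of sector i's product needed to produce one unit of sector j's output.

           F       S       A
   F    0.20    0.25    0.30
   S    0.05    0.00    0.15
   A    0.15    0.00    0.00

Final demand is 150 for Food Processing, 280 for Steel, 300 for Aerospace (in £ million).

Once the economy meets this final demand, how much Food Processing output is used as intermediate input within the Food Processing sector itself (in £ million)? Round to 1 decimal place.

z_FF = 87.2

I − A =
  [   0.80    -0.25    -0.30]
  [  -0.05     1.00    -0.15]
  [  -0.15     0.00     1.00]
Cofactors of I−A, C_ij = (−1)^(i+j)·(minor ij) (rows/columns in the sector order above):
  C_11 = (1.00)(1.00) − (-0.15)(0.00) = 1.0000
  C_12 = −[(-0.05)(1.00) − (-0.15)(-0.15)] = 0.0725
  C_13 = (-0.05)(0.00) − (1.00)(-0.15) = 0.1500
  C_21 = −[(-0.25)(1.00) − (-0.30)(0.00)] = 0.2500
  C_22 = (0.80)(1.00) − (-0.30)(-0.15) = 0.7550
  C_23 = −[(0.80)(0.00) − (-0.25)(-0.15)] = 0.0375
  C_31 = (-0.25)(-0.15) − (-0.30)(1.00) = 0.3375
  C_32 = −[(0.80)(-0.15) − (-0.30)(-0.05)] = 0.1350
  C_33 = (0.80)(1.00) − (-0.25)(-0.05) = 0.7875
det(I−A) = Σ_j (I−A)_1j·C_1j = (0.80)(1.0000) + (-0.25)(0.0725) + (-0.30)(0.1500) = 0.736875
adj(I−A) = Cᵀ =
  [ 1.0000   0.2500   0.3375]
  [ 0.0725   0.7550   0.1350]
  [ 0.1500   0.0375   0.7875]
(I − A)⁻¹ = adj(I−A) / det(I−A) ≈
  [   1.3571     0.3393     0.4580]
  [   0.0984     1.0246     0.1832]
  [   0.2036     0.0509     1.0687]
First solve x = (I − A)⁻¹ d = adj(I−A)·d / det(I−A); in particular x_F = (1.0000·150 + 0.2500·280 + 0.3375·300) / 0.736875 = 321.25 / 0.736875 ≈ 435.963.
Intermediate flow from F to F: z_FF = a_FF · x_F = 0.20 × 321.25 / 0.736875 = 64.25 / 0.736875 ≈ 87.2.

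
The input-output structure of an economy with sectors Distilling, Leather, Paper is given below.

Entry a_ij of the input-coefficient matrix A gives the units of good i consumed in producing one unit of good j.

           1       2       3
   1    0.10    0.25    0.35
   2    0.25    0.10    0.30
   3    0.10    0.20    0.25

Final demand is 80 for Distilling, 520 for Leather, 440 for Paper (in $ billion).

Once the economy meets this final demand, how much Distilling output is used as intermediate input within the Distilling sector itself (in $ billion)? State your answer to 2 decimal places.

I − A =
  [   0.90    -0.25    -0.35]
  [  -0.25     0.90    -0.30]
  [  -0.10    -0.20     0.75]
Cofactors of I−A, C_ij = (−1)^(i+j)·(minor ij) (rows/columns in the sector order above):
  C_11 = (0.90)(0.75) − (-0.30)(-0.20) = 0.6150
  C_12 = −[(-0.25)(0.75) − (-0.30)(-0.10)] = 0.2175
  C_13 = (-0.25)(-0.20) − (0.90)(-0.10) = 0.1400
  C_21 = −[(-0.25)(0.75) − (-0.35)(-0.20)] = 0.2575
  C_22 = (0.90)(0.75) − (-0.35)(-0.10) = 0.6400
  C_23 = −[(0.90)(-0.20) − (-0.25)(-0.10)] = 0.2050
  C_31 = (-0.25)(-0.30) − (-0.35)(0.90) = 0.3900
  C_32 = −[(0.90)(-0.30) − (-0.35)(-0.25)] = 0.3575
  C_33 = (0.90)(0.90) − (-0.25)(-0.25) = 0.7475
det(I−A) = Σ_j (I−A)_1j·C_1j = (0.90)(0.6150) + (-0.25)(0.2175) + (-0.35)(0.1400) = 0.450125
adj(I−A) = Cᵀ =
  [ 0.6150   0.2575   0.3900]
  [ 0.2175   0.6400   0.3575]
  [ 0.1400   0.2050   0.7475]
(I − A)⁻¹ = adj(I−A) / det(I−A) ≈
  [   1.3663     0.5721     0.8664]
  [   0.4832     1.4218     0.7942]
  [   0.3110     0.4554     1.6606]
First solve x = (I − A)⁻¹ d = adj(I−A)·d / det(I−A); in particular x_1 = (0.6150·80 + 0.2575·520 + 0.3900·440) / 0.450125 = 354.70 / 0.450125 ≈ 788.0033.
Intermediate flow from 1 to 1: z_11 = a_11 · x_1 = 0.10 × 354.70 / 0.450125 = 35.47 / 0.450125 ≈ 78.80.

z_11 = 78.80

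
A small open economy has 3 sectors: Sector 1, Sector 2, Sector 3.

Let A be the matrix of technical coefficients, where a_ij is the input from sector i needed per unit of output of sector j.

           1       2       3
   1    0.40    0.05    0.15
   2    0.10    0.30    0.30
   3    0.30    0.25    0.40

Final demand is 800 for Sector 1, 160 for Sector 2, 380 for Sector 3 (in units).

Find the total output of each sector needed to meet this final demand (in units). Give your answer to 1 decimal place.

I − A =
  [   0.60    -0.05    -0.15]
  [  -0.10     0.70    -0.30]
  [  -0.30    -0.25     0.60]
Cofactors of I−A, C_ij = (−1)^(i+j)·(minor ij) (rows/columns in the sector order above):
  C_11 = (0.70)(0.60) − (-0.30)(-0.25) = 0.3450
  C_12 = −[(-0.10)(0.60) − (-0.30)(-0.30)] = 0.1500
  C_13 = (-0.10)(-0.25) − (0.70)(-0.30) = 0.2350
  C_21 = −[(-0.05)(0.60) − (-0.15)(-0.25)] = 0.0675
  C_22 = (0.60)(0.60) − (-0.15)(-0.30) = 0.3150
  C_23 = −[(0.60)(-0.25) − (-0.05)(-0.30)] = 0.1650
  C_31 = (-0.05)(-0.30) − (-0.15)(0.70) = 0.1200
  C_32 = −[(0.60)(-0.30) − (-0.15)(-0.10)] = 0.1950
  C_33 = (0.60)(0.70) − (-0.05)(-0.10) = 0.4150
det(I−A) = Σ_j (I−A)_1j·C_1j = (0.60)(0.3450) + (-0.05)(0.1500) + (-0.15)(0.2350) = 0.16425
adj(I−A) = Cᵀ =
  [ 0.3450   0.0675   0.1200]
  [ 0.1500   0.3150   0.1950]
  [ 0.2350   0.1650   0.4150]
(I − A)⁻¹ = adj(I−A) / det(I−A) ≈
  [   2.1005     0.4110     0.7306]
  [   0.9132     1.9178     1.1872]
  [   1.4307     1.0046     2.5266]
x = (I − A)⁻¹ d = adj(I−A)·d / det(I−A), with det(I−A) = 0.16425:
  x_1 = (0.3450·800 + 0.0675·160 + 0.1200·380) / 0.16425 = 332.40 / 0.16425 ≈ 2023.7
  x_2 = (0.1500·800 + 0.3150·160 + 0.1950·380) / 0.16425 = 244.50 / 0.16425 ≈ 1488.6
  x_3 = (0.2350·800 + 0.1650·160 + 0.4150·380) / 0.16425 = 372.10 / 0.16425 ≈ 2265.4

x_1 = 2023.7, x_2 = 1488.6, x_3 = 2265.4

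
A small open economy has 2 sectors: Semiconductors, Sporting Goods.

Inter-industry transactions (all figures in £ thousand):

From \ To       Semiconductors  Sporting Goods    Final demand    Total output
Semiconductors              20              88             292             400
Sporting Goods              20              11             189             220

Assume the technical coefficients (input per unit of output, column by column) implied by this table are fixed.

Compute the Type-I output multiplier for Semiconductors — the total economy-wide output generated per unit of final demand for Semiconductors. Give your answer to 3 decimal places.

Technical coefficients a_ij = z_ij / X_j:
  a_11 = 20/400 = 0.05, a_21 = 20/400 = 0.05
  a_12 = 88/220 = 0.40, a_22 = 11/220 = 0.05
I − A =
  [   0.95    -0.40]
  [  -0.05     0.95]
det(I−A) = (0.95)(0.95) − (-0.40)(-0.05) = 0.8825
adj(I−A) = [[0.95, 0.40], [0.05, 0.95]]
(I − A)⁻¹ = adj(I−A) / det(I−A) ≈
  [   1.0765     0.4533]
  [   0.0567     1.0765]
The output multiplier for sector j is the column-j sum of the Leontief inverse (I − A)⁻¹ = adj(I−A) / det(I−A).
Column 1 of adj(I−A): (0.95, 0.05); det(I−A) = 0.8825.
m_1 = (0.95 + 0.05) / 0.8825 = 1.00 / 0.8825 ≈ 1.133.

m_1 = 1.133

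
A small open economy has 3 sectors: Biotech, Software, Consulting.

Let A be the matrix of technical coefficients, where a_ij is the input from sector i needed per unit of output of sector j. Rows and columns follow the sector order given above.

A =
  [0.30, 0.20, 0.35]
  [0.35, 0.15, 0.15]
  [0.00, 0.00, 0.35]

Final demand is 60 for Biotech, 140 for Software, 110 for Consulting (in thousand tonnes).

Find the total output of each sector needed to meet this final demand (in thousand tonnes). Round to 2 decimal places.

x_B = 256.04, x_S = 300.00, x_C = 169.23

I − A =
  [   0.70    -0.20    -0.35]
  [  -0.35     0.85    -0.15]
  [   0.00     0.00     0.65]
Cofactors of I−A, C_ij = (−1)^(i+j)·(minor ij) (rows/columns in the sector order above):
  C_11 = (0.85)(0.65) − (-0.15)(0.00) = 0.5525
  C_12 = −[(-0.35)(0.65) − (-0.15)(0.00)] = 0.2275
  C_13 = (-0.35)(0.00) − (0.85)(0.00) = 0.0000
  C_21 = −[(-0.20)(0.65) − (-0.35)(0.00)] = 0.1300
  C_22 = (0.70)(0.65) − (-0.35)(0.00) = 0.4550
  C_23 = −[(0.70)(0.00) − (-0.20)(0.00)] = 0.0000
  C_31 = (-0.20)(-0.15) − (-0.35)(0.85) = 0.3275
  C_32 = −[(0.70)(-0.15) − (-0.35)(-0.35)] = 0.2275
  C_33 = (0.70)(0.85) − (-0.20)(-0.35) = 0.5250
det(I−A) = Σ_j (I−A)_1j·C_1j = (0.70)(0.5525) + (-0.20)(0.2275) + (-0.35)(0.0000) = 0.34125
adj(I−A) = Cᵀ =
  [ 0.5525   0.1300   0.3275]
  [ 0.2275   0.4550   0.2275]
  [ 0.0000   0.0000   0.5250]
(I − A)⁻¹ = adj(I−A) / det(I−A) ≈
  [   1.6190     0.3810     0.9597]
  [   0.6667     1.3333     0.6667]
  [   0.0000     0.0000     1.5385]
x = (I − A)⁻¹ d = adj(I−A)·d / det(I−A), with det(I−A) = 0.34125:
  x_B = (0.5525·60 + 0.1300·140 + 0.3275·110) / 0.34125 = 87.375 / 0.34125 ≈ 256.04
  x_S = (0.2275·60 + 0.4550·140 + 0.2275·110) / 0.34125 = 102.375 / 0.34125 = 300.00
  x_C = (0.0000·60 + 0.0000·140 + 0.5250·110) / 0.34125 = 57.75 / 0.34125 ≈ 169.23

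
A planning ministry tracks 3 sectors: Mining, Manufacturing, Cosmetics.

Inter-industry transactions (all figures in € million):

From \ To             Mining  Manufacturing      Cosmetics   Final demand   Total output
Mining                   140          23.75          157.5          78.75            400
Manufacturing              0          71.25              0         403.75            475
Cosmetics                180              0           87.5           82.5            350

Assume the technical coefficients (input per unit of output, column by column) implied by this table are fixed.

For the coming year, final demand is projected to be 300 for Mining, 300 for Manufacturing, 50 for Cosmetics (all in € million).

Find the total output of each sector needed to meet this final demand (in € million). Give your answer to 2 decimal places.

Technical coefficients a_ij = z_ij / X_j:
  a_11 = 140/400 = 0.35, a_21 = 0/400 = 0.00, a_31 = 180/400 = 0.45
  a_12 = 23.75/475 = 0.05, a_22 = 71.25/475 = 0.15, a_32 = 0/475 = 0.00
  a_13 = 157.5/350 = 0.45, a_23 = 0/350 = 0.00, a_33 = 87.5/350 = 0.25
I − A =
  [   0.65    -0.05    -0.45]
  [   0.00     0.85     0.00]
  [  -0.45     0.00     0.75]
Cofactors of I−A, C_ij = (−1)^(i+j)·(minor ij) (rows/columns in the sector order above):
  C_11 = (0.85)(0.75) − (0.00)(0.00) = 0.6375
  C_12 = −[(0.00)(0.75) − (0.00)(-0.45)] = 0.0000
  C_13 = (0.00)(0.00) − (0.85)(-0.45) = 0.3825
  C_21 = −[(-0.05)(0.75) − (-0.45)(0.00)] = 0.0375
  C_22 = (0.65)(0.75) − (-0.45)(-0.45) = 0.2850
  C_23 = −[(0.65)(0.00) − (-0.05)(-0.45)] = 0.0225
  C_31 = (-0.05)(0.00) − (-0.45)(0.85) = 0.3825
  C_32 = −[(0.65)(0.00) − (-0.45)(0.00)] = 0.0000
  C_33 = (0.65)(0.85) − (-0.05)(0.00) = 0.5525
det(I−A) = Σ_j (I−A)_1j·C_1j = (0.65)(0.6375) + (-0.05)(0.0000) + (-0.45)(0.3825) = 0.24225
adj(I−A) = Cᵀ =
  [ 0.6375   0.0375   0.3825]
  [ 0.0000   0.2850   0.0000]
  [ 0.3825   0.0225   0.5525]
(I − A)⁻¹ = adj(I−A) / det(I−A) ≈
  [   2.6316     0.1548     1.5789]
  [   0.0000     1.1765     0.0000]
  [   1.5789     0.0929     2.2807]
x = (I − A)⁻¹ d = adj(I−A)·d / det(I−A), with det(I−A) = 0.24225:
  x_1 = (0.6375·300 + 0.0375·300 + 0.3825·50) / 0.24225 = 221.625 / 0.24225 ≈ 914.86
  x_2 = (0.0000·300 + 0.2850·300 + 0.0000·50) / 0.24225 = 85.50 / 0.24225 ≈ 352.94
  x_3 = (0.3825·300 + 0.0225·300 + 0.5525·50) / 0.24225 = 149.125 / 0.24225 ≈ 615.58

x_1 = 914.86, x_2 = 352.94, x_3 = 615.58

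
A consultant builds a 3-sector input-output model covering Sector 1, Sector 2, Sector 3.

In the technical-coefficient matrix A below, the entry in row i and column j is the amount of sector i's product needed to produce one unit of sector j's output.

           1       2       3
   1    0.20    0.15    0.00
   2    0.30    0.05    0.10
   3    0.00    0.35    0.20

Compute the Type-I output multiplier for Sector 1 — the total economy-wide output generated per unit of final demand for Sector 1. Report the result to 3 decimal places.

I − A =
  [   0.80    -0.15     0.00]
  [  -0.30     0.95    -0.10]
  [   0.00    -0.35     0.80]
Cofactors of I−A, C_ij = (−1)^(i+j)·(minor ij) (rows/columns in the sector order above):
  C_11 = (0.95)(0.80) − (-0.10)(-0.35) = 0.7250
  C_12 = −[(-0.30)(0.80) − (-0.10)(0.00)] = 0.2400
  C_13 = (-0.30)(-0.35) − (0.95)(0.00) = 0.1050
  C_21 = −[(-0.15)(0.80) − (0.00)(-0.35)] = 0.1200
  C_22 = (0.80)(0.80) − (0.00)(0.00) = 0.6400
  C_23 = −[(0.80)(-0.35) − (-0.15)(0.00)] = 0.2800
  C_31 = (-0.15)(-0.10) − (0.00)(0.95) = 0.0150
  C_32 = −[(0.80)(-0.10) − (0.00)(-0.30)] = 0.0800
  C_33 = (0.80)(0.95) − (-0.15)(-0.30) = 0.7150
det(I−A) = Σ_j (I−A)_1j·C_1j = (0.80)(0.7250) + (-0.15)(0.2400) + (0.00)(0.1050) = 0.5440
adj(I−A) = Cᵀ =
  [ 0.7250   0.1200   0.0150]
  [ 0.2400   0.6400   0.0800]
  [ 0.1050   0.2800   0.7150]
(I − A)⁻¹ = adj(I−A) / det(I−A) ≈
  [   1.3327     0.2206     0.0276]
  [   0.4412     1.1765     0.1471]
  [   0.1930     0.5147     1.3143]
The output multiplier for sector j is the column-j sum of the Leontief inverse (I − A)⁻¹ = adj(I−A) / det(I−A).
Column 1 of adj(I−A): (0.7250, 0.2400, 0.1050); det(I−A) = 0.5440.
m_1 = (0.7250 + 0.2400 + 0.1050) / 0.5440 = 1.07 / 0.5440 ≈ 1.967.

m_1 = 1.967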